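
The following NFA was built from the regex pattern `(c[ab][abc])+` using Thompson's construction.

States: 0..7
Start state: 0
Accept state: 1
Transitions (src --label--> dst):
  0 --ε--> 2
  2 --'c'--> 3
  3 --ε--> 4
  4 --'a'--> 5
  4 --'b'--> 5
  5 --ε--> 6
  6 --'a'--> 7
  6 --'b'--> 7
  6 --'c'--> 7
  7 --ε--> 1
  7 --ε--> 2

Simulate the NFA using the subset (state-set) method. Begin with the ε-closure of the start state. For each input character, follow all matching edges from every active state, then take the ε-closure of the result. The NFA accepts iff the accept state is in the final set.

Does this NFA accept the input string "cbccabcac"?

Answer: ACCEPT

Steps:
initial (ε-close {0}): {0,2}
'c' @ 1: {3,4}
'b' @ 2: {5,6}
'c' @ 3: {1,2,7}  ✓accept
'c' @ 4: {3,4}
'a' @ 5: {5,6}
'b' @ 6: {1,2,7}  ✓accept
'c' @ 7: {3,4}
'a' @ 8: {5,6}
'c' @ 9: {1,2,7}  ✓accept
final: {1,2,7}; accept 1 in set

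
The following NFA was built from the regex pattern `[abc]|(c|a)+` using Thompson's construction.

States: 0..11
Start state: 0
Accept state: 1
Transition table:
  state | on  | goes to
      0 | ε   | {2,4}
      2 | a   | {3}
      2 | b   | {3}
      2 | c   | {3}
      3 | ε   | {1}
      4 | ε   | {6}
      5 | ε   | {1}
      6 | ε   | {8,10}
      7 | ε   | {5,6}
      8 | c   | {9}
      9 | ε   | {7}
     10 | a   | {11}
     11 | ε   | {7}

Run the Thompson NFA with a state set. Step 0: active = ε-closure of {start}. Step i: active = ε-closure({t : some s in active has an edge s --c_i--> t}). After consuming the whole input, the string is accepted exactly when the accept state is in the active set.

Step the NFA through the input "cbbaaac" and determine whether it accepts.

Answer: REJECT

Derivation:
start: ε-closure({0}) = {0,2,4,6,8,10}
'c' @ 1: {1,3,5,6,7,8,9,10}  [accepting]
'b' @ 2: {}  — no active states
rest 'baaac' ignored (set empty)
after full input: {}  (accept=1 not in)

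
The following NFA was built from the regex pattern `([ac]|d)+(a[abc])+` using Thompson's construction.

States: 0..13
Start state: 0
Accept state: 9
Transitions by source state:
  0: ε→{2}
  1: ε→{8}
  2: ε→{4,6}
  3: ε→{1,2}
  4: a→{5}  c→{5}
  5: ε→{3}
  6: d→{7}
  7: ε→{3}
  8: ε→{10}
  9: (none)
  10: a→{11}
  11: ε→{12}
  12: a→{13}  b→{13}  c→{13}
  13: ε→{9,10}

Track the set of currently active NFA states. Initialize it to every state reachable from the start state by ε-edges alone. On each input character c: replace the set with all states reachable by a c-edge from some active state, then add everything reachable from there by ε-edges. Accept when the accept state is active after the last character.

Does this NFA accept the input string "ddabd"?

Answer: REJECT

Derivation:
start: ε-closure({0}) = {0,2,4,6}
'd' @ 1: {1,2,3,4,6,7,8,10}
'd' @ 2: {1,2,3,4,6,7,8,10}
'a' @ 3: {1,2,3,4,5,6,8,10,11,12}
'b' @ 4: {9,10,13}  (accept∈set)
'd' @ 5: {}  — state set empty
end set {} — state 9 not in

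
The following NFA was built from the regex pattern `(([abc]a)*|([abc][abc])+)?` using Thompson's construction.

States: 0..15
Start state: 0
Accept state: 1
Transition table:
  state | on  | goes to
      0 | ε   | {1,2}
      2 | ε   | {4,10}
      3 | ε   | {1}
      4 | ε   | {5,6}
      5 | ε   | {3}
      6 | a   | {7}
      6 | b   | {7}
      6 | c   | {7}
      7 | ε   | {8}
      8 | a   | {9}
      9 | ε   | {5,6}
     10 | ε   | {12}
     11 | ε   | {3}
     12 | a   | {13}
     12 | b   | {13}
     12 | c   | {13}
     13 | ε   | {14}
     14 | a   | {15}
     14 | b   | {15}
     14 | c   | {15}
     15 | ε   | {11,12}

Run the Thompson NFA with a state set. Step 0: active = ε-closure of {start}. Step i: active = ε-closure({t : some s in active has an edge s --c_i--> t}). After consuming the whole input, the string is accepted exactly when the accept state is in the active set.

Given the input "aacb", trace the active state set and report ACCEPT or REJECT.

initial (ε-close {0}): {0,1,2,3,4,5,6,10,12}
'a' @ 1: {7,8,13,14}
'a' @ 2: {1,3,5,6,9,11,12,15}  [accepting]
'c' @ 3: {7,8,13,14}
'b' @ 4: {1,3,11,12,15}  [accepting]
end set {1,3,11,12,15} — state 1 in

Answer: ACCEPT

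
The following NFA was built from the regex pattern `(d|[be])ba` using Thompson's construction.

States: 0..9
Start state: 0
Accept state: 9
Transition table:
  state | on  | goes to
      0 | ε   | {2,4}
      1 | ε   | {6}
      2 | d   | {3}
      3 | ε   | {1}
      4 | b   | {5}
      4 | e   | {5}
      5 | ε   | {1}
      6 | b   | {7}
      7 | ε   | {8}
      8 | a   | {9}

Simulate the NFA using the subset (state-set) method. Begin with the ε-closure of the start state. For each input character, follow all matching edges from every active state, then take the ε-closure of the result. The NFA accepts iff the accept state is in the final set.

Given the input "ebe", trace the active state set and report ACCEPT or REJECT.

initial (ε-close {0}): {0,2,4}
'e' @ 1: {1,5,6}
'b' @ 2: {7,8}
'e' @ 3: {}  — dead — no transitions
after full input: {}  (accept=9 not in)

Answer: REJECT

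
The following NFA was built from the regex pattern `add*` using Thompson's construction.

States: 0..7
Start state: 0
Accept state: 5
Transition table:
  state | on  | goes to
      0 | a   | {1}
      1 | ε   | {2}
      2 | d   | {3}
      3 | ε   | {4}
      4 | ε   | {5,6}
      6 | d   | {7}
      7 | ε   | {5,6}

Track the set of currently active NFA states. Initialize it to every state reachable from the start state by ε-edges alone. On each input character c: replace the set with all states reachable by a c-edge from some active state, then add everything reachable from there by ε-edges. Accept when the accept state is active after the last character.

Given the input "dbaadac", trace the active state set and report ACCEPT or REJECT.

Answer: REJECT

Trace:
start: ε-closure({0}) = {0}
'd' @ 1: {}  — state set empty
rest 'baadac' ignored (set empty)
end set {} — state 5 not in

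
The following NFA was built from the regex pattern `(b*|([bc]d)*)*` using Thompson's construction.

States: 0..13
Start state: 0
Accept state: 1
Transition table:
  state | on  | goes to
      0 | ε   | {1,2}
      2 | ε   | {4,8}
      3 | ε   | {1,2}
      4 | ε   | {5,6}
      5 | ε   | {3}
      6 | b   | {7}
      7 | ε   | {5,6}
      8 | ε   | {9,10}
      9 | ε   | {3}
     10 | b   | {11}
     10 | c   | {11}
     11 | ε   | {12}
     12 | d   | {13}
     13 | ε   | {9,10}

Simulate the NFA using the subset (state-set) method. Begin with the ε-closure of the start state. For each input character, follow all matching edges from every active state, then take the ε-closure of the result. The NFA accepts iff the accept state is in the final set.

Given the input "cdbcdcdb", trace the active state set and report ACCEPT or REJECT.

initial (ε-close {0}): {0,1,2,3,4,5,6,8,9,10}
'c' @ 1: {11,12}
'd' @ 2: {1,2,3,4,5,6,8,9,10,13}  [accepting]
'b' @ 3: {1,2,3,4,5,6,7,8,9,10,11,12}  [accepting]
'c' @ 4: {11,12}
'd' @ 5: {1,2,3,4,5,6,8,9,10,13}  [accepting]
'c' @ 6: {11,12}
'd' @ 7: {1,2,3,4,5,6,8,9,10,13}  [accepting]
'b' @ 8: {1,2,3,4,5,6,7,8,9,10,11,12}  [accepting]
end set {1,2,3,4,5,6,7,8,9,10,11,12} — state 1 in

Answer: ACCEPT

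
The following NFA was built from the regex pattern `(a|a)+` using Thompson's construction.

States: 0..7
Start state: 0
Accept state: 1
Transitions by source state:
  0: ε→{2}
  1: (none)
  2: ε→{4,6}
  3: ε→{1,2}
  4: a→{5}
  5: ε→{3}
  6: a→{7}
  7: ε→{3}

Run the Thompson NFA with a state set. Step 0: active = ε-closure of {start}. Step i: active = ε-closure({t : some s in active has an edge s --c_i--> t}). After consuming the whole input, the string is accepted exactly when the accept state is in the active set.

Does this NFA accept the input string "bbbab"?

Answer: REJECT

Derivation:
initial (ε-close {0}): {0,2,4,6}
'b' @ 1: {}  — no active states
rest 'bbab' ignored (set empty)
final: {}; accept 1 not in set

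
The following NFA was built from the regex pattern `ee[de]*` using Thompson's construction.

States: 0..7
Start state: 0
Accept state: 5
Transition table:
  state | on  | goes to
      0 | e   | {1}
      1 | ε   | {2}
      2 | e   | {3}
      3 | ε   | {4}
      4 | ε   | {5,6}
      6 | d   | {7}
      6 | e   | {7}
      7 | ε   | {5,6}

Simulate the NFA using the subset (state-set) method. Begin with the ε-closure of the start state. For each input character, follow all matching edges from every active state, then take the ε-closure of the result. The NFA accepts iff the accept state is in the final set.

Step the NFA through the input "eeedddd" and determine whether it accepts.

S₀ = ε-closure({0}) = {0}
'e' @ 1: {1,2}
'e' @ 2: {3,4,5,6}  (accept∈set)
'e' @ 3: {5,6,7}  (accept∈set)
'd' @ 4: {5,6,7}  (accept∈set)
'd' @ 5: {5,6,7}  (accept∈set)
'd' @ 6: {5,6,7}  (accept∈set)
'd' @ 7: {5,6,7}  (accept∈set)
end set {5,6,7} — state 5 in

Answer: ACCEPT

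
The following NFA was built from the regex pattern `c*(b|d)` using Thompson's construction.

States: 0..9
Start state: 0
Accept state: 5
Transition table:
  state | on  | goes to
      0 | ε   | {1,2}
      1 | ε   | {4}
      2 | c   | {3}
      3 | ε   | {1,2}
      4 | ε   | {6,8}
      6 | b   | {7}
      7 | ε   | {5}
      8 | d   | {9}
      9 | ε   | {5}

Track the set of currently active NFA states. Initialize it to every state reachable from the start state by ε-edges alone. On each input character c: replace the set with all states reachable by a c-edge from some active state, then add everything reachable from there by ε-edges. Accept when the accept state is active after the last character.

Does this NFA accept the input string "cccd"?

Answer: ACCEPT

Steps:
start: ε-closure({0}) = {0,1,2,4,6,8}
'c' @ 1: {1,2,3,4,6,8}
'c' @ 2: {1,2,3,4,6,8}
'c' @ 3: {1,2,3,4,6,8}
'd' @ 4: {5,9}  [accepting]
final: {5,9}; accept 5 in set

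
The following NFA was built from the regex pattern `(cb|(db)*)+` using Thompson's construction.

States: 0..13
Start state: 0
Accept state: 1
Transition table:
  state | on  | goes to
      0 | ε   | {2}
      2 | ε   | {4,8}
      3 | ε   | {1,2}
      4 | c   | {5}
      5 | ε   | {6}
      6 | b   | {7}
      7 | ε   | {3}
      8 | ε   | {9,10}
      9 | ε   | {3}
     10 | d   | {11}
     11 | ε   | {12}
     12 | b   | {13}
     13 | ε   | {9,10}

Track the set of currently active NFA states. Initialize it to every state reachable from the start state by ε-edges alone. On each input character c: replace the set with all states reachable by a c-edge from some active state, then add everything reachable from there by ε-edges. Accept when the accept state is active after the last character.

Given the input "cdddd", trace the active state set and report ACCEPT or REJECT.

start: ε-closure({0}) = {0,1,2,3,4,8,9,10}
'c' @ 1: {5,6}
'd' @ 2: {}  — dead — no transitions
rest 'ddd' ignored (set empty)
end set {} — state 1 not in

Answer: REJECT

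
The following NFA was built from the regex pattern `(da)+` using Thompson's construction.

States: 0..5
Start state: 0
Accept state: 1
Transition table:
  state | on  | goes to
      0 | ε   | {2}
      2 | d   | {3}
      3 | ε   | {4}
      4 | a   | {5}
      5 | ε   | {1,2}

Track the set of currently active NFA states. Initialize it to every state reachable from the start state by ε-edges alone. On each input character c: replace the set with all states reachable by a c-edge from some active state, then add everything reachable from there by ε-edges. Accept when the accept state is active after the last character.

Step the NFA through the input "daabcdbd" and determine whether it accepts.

Answer: REJECT

Steps:
S₀ = ε-closure({0}) = {0,2}
'd' @ 1: {3,4}
'a' @ 2: {1,2,5}  (accept∈set)
'a' @ 3: {}  — state set empty
rest 'bcdbd' ignored (set empty)
after full input: {}  (accept=1 not in)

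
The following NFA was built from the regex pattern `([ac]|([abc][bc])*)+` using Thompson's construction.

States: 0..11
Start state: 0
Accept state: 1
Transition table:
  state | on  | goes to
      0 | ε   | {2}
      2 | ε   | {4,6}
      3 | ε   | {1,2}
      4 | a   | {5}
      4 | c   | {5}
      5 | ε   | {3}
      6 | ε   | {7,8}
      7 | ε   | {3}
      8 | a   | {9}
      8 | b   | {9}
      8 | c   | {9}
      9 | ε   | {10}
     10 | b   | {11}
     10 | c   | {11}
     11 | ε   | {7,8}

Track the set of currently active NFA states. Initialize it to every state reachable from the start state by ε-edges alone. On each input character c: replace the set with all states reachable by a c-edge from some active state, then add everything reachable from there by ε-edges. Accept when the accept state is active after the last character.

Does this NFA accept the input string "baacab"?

Answer: REJECT

Derivation:
start: ε-closure({0}) = {0,1,2,3,4,6,7,8}
'b' @ 1: {9,10}
'a' @ 2: {}  — dead — no transitions
rest 'acab' ignored (set empty)
end set {} — state 1 not in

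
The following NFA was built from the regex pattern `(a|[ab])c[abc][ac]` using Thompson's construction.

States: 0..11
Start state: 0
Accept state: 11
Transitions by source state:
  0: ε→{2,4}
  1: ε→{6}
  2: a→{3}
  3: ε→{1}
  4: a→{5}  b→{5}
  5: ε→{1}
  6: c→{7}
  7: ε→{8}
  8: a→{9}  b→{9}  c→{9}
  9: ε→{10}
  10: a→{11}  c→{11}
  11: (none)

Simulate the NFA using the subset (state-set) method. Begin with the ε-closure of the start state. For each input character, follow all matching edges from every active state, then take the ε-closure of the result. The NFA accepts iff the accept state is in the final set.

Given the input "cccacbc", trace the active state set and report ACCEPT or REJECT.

Answer: REJECT

Steps:
initial (ε-close {0}): {0,2,4}
'c' @ 1: {}  — dead — no transitions
rest 'ccacbc' ignored (set empty)
after full input: {}  (accept=11 not in)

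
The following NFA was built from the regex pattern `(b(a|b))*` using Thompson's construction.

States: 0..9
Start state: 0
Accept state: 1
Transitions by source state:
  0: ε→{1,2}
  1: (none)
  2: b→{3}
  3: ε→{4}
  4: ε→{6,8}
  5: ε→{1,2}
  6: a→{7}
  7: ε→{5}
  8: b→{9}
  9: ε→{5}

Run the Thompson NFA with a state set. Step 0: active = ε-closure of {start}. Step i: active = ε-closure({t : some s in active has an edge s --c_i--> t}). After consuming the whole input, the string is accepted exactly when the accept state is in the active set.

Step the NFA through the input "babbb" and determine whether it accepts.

S₀ = ε-closure({0}) = {0,1,2}
'b' @ 1: {3,4,6,8}
'a' @ 2: {1,2,5,7}  (accept∈set)
'b' @ 3: {3,4,6,8}
'b' @ 4: {1,2,5,9}  (accept∈set)
'b' @ 5: {3,4,6,8}
final: {3,4,6,8}; accept 1 not in set

Answer: REJECT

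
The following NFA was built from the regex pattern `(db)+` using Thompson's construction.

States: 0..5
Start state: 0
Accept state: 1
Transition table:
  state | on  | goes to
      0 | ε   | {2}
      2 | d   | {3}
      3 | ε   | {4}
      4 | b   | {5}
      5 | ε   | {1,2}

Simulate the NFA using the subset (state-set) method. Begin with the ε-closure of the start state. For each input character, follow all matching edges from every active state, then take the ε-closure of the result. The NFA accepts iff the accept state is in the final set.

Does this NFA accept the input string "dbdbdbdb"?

S₀ = ε-closure({0}) = {0,2}
'd' @ 1: {3,4}
'b' @ 2: {1,2,5}  (accept∈set)
'd' @ 3: {3,4}
'b' @ 4: {1,2,5}  (accept∈set)
'd' @ 5: {3,4}
'b' @ 6: {1,2,5}  (accept∈set)
'd' @ 7: {3,4}
'b' @ 8: {1,2,5}  (accept∈set)
end set {1,2,5} — state 1 in

Answer: ACCEPT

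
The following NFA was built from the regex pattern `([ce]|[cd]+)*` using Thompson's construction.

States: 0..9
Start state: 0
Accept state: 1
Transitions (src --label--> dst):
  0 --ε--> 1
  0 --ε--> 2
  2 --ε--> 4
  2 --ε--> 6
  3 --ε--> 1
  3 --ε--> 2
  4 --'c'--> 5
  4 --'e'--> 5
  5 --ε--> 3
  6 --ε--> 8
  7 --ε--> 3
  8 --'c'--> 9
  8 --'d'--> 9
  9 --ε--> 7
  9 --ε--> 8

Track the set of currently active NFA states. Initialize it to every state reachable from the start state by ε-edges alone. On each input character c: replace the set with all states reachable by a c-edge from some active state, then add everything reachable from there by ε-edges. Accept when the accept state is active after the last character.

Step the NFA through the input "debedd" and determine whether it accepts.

S₀ = ε-closure({0}) = {0,1,2,4,6,8}
'd' @ 1: {1,2,3,4,6,7,8,9}  [accepting]
'e' @ 2: {1,2,3,4,5,6,8}  [accepting]
'b' @ 3: {}  — dead — no transitions
rest 'edd' ignored (set empty)
after full input: {}  (accept=1 not in)

Answer: REJECT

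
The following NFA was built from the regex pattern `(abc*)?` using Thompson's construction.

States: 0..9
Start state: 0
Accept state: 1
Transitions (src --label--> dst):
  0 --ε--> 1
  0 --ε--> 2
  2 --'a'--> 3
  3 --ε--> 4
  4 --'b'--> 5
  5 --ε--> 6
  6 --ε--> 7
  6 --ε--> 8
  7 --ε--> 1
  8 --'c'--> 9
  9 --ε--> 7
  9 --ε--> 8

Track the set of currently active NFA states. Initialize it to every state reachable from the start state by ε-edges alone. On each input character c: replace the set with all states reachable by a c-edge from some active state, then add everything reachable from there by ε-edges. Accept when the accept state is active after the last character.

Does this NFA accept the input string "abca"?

initial (ε-close {0}): {0,1,2}
'a' @ 1: {3,4}
'b' @ 2: {1,5,6,7,8}  (accept∈set)
'c' @ 3: {1,7,8,9}  (accept∈set)
'a' @ 4: {}  — no active states
final: {}; accept 1 not in set

Answer: REJECT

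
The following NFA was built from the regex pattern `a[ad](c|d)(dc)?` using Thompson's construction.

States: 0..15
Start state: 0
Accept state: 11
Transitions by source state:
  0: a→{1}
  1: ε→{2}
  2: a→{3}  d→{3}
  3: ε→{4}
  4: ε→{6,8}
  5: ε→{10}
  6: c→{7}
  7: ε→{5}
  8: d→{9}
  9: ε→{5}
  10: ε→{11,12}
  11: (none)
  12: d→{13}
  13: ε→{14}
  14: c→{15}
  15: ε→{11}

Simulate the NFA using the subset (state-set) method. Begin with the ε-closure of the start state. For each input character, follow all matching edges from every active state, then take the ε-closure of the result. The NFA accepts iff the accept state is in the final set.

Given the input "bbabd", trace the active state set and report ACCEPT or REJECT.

start: ε-closure({0}) = {0}
'b' @ 1: {}  — dead — no transitions
rest 'babd' ignored (set empty)
after full input: {}  (accept=11 not in)

Answer: REJECT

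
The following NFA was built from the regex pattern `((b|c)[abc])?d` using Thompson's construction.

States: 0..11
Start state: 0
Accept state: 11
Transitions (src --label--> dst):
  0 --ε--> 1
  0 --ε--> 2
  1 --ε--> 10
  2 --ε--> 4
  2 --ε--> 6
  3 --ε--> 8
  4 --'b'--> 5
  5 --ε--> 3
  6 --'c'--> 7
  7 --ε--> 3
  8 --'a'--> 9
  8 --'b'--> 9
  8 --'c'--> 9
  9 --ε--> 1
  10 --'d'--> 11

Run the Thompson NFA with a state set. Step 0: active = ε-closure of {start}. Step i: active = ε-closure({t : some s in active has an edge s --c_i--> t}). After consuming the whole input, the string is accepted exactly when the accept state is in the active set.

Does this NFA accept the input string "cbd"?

start: ε-closure({0}) = {0,1,2,4,6,10}
'c' @ 1: {3,7,8}
'b' @ 2: {1,9,10}
'd' @ 3: {11}  (accept∈set)
end set {11} — state 11 in

Answer: ACCEPT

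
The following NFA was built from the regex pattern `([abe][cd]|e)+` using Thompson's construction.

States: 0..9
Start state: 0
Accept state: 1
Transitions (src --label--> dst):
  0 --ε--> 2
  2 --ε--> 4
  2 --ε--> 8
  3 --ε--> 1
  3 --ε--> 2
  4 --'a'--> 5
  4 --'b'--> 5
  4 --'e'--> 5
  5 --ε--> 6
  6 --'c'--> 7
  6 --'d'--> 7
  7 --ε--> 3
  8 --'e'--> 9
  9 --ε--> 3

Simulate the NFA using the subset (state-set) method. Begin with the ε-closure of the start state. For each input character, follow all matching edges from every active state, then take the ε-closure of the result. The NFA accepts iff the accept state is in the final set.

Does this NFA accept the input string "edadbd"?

Answer: ACCEPT

Trace:
start: ε-closure({0}) = {0,2,4,8}
'e' @ 1: {1,2,3,4,5,6,8,9}  ✓accept
'd' @ 2: {1,2,3,4,7,8}  ✓accept
'a' @ 3: {5,6}
'd' @ 4: {1,2,3,4,7,8}  ✓accept
'b' @ 5: {5,6}
'd' @ 6: {1,2,3,4,7,8}  ✓accept
final: {1,2,3,4,7,8}; accept 1 in set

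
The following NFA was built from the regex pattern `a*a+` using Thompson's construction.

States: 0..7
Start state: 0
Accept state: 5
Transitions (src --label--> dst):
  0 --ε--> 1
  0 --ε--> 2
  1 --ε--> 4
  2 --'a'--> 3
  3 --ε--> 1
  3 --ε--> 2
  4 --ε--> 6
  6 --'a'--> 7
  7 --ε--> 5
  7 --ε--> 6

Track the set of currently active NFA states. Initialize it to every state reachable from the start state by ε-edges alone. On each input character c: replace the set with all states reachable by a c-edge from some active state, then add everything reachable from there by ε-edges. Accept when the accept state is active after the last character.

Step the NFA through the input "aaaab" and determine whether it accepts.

Answer: REJECT

Derivation:
S₀ = ε-closure({0}) = {0,1,2,4,6}
'a' @ 1: {1,2,3,4,5,6,7}  [accepting]
'a' @ 2: {1,2,3,4,5,6,7}  [accepting]
'a' @ 3: {1,2,3,4,5,6,7}  [accepting]
'a' @ 4: {1,2,3,4,5,6,7}  [accepting]
'b' @ 5: {}  — dead — no transitions
final: {}; accept 5 not in set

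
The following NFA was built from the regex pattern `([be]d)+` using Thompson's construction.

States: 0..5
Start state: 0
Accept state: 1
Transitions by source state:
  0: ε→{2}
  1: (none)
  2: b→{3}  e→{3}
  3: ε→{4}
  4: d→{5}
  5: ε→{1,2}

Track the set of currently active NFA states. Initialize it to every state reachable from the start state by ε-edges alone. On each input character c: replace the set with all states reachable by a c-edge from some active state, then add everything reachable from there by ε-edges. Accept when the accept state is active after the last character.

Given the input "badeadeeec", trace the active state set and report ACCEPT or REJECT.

start: ε-closure({0}) = {0,2}
'b' @ 1: {3,4}
'a' @ 2: {}  — no active states
rest 'deadeeec' ignored (set empty)
end set {} — state 1 not in

Answer: REJECT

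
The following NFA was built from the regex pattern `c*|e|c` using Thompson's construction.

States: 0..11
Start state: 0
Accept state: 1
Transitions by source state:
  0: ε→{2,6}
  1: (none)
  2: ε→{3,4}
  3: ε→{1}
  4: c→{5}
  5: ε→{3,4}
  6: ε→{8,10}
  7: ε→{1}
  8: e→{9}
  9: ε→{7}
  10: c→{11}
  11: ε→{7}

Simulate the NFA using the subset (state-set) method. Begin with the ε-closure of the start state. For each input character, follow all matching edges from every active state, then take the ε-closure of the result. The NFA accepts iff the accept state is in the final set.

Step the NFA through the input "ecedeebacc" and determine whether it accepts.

S₀ = ε-closure({0}) = {0,1,2,3,4,6,8,10}
'e' @ 1: {1,7,9}  (accept∈set)
'c' @ 2: {}  — state set empty
rest 'edeebacc' ignored (set empty)
final: {}; accept 1 not in set

Answer: REJECT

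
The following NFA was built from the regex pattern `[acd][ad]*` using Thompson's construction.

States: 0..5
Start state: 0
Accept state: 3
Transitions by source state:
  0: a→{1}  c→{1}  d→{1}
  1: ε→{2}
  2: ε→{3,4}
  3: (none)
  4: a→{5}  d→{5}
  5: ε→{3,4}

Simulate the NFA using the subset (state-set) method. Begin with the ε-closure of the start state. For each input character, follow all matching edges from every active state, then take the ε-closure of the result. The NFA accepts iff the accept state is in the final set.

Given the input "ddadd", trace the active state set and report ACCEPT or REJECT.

Answer: ACCEPT

Derivation:
start: ε-closure({0}) = {0}
'd' @ 1: {1,2,3,4}  [accepting]
'd' @ 2: {3,4,5}  [accepting]
'a' @ 3: {3,4,5}  [accepting]
'd' @ 4: {3,4,5}  [accepting]
'd' @ 5: {3,4,5}  [accepting]
after full input: {3,4,5}  (accept=3 in)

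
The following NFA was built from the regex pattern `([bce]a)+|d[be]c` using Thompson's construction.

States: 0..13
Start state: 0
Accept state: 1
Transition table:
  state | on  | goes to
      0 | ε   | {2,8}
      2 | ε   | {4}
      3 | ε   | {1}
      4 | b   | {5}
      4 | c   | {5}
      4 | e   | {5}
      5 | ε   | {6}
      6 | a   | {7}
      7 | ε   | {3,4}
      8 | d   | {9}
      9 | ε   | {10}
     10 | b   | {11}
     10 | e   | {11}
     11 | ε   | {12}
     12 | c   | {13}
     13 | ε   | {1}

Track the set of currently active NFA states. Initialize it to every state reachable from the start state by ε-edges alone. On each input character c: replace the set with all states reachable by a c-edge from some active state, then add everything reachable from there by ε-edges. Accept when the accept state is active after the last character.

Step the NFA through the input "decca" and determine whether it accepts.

Answer: REJECT

Steps:
S₀ = ε-closure({0}) = {0,2,4,8}
'd' @ 1: {9,10}
'e' @ 2: {11,12}
'c' @ 3: {1,13}  (accept∈set)
'c' @ 4: {}  — dead — no transitions
rest 'a' ignored (set empty)
after full input: {}  (accept=1 not in)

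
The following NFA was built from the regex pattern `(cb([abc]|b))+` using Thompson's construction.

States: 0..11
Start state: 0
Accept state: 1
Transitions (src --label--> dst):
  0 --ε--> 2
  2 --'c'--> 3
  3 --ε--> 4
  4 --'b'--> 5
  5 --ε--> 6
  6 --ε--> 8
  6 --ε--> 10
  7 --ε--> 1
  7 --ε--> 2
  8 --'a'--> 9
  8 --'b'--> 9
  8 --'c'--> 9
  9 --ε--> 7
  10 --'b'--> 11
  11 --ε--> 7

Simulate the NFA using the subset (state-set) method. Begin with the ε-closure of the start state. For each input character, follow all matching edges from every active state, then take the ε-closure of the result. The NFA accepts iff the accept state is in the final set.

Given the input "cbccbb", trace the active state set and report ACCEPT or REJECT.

S₀ = ε-closure({0}) = {0,2}
'c' @ 1: {3,4}
'b' @ 2: {5,6,8,10}
'c' @ 3: {1,2,7,9}  (accept∈set)
'c' @ 4: {3,4}
'b' @ 5: {5,6,8,10}
'b' @ 6: {1,2,7,9,11}  (accept∈set)
final: {1,2,7,9,11}; accept 1 in set

Answer: ACCEPT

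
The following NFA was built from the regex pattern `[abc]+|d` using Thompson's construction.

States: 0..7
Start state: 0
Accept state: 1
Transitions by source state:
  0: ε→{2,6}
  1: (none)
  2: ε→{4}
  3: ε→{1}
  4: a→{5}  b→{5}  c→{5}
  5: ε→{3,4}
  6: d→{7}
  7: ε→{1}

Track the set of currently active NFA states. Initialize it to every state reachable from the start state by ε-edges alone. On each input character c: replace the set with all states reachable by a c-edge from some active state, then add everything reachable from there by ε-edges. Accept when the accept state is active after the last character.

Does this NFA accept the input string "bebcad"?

start: ε-closure({0}) = {0,2,4,6}
'b' @ 1: {1,3,4,5}  (accept∈set)
'e' @ 2: {}  — dead — no transitions
rest 'bcad' ignored (set empty)
final: {}; accept 1 not in set

Answer: REJECT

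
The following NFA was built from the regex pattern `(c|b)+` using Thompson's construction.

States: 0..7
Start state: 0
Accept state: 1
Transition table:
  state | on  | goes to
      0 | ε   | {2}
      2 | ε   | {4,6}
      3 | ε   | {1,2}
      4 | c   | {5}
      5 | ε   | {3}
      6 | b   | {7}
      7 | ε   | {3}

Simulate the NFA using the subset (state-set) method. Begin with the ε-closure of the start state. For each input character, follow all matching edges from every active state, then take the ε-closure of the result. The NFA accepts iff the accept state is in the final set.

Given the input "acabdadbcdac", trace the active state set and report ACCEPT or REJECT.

S₀ = ε-closure({0}) = {0,2,4,6}
'a' @ 1: {}  — dead — no transitions
rest 'cabdadbcdac' ignored (set empty)
final: {}; accept 1 not in set

Answer: REJECT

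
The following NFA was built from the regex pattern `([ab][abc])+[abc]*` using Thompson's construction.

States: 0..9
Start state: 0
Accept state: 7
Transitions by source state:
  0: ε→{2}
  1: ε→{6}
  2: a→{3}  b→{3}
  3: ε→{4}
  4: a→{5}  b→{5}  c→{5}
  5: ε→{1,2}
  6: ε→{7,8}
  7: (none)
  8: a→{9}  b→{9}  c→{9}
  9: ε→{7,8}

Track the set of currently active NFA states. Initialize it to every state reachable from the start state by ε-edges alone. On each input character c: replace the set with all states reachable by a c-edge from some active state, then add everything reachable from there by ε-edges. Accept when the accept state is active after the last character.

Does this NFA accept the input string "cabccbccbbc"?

Answer: REJECT

Trace:
initial (ε-close {0}): {0,2}
'c' @ 1: {}  — no active states
rest 'abccbccbbc' ignored (set empty)
after full input: {}  (accept=7 not in)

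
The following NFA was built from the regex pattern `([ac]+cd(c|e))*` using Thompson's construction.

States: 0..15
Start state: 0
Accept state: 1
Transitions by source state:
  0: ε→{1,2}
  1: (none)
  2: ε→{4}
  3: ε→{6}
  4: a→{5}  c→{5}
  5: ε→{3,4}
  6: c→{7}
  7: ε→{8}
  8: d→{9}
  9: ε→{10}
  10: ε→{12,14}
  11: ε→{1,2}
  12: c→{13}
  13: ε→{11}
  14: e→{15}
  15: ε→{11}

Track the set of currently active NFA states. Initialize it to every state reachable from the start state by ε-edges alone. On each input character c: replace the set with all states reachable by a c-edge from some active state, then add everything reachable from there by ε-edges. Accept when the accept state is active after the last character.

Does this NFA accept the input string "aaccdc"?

Answer: ACCEPT

Derivation:
initial (ε-close {0}): {0,1,2,4}
'a' @ 1: {3,4,5,6}
'a' @ 2: {3,4,5,6}
'c' @ 3: {3,4,5,6,7,8}
'c' @ 4: {3,4,5,6,7,8}
'd' @ 5: {9,10,12,14}
'c' @ 6: {1,2,4,11,13}  ✓accept
end set {1,2,4,11,13} — state 1 in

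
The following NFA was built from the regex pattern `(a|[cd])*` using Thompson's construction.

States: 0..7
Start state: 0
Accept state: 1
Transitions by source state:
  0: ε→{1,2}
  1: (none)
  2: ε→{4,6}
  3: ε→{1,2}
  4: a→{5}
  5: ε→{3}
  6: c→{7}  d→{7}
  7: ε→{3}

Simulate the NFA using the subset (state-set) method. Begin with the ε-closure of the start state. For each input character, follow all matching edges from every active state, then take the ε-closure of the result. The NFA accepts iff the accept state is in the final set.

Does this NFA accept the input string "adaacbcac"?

S₀ = ε-closure({0}) = {0,1,2,4,6}
'a' @ 1: {1,2,3,4,5,6}  ✓accept
'd' @ 2: {1,2,3,4,6,7}  ✓accept
'a' @ 3: {1,2,3,4,5,6}  ✓accept
'a' @ 4: {1,2,3,4,5,6}  ✓accept
'c' @ 5: {1,2,3,4,6,7}  ✓accept
'b' @ 6: {}  — no active states
rest 'cac' ignored (set empty)
after full input: {}  (accept=1 not in)

Answer: REJECT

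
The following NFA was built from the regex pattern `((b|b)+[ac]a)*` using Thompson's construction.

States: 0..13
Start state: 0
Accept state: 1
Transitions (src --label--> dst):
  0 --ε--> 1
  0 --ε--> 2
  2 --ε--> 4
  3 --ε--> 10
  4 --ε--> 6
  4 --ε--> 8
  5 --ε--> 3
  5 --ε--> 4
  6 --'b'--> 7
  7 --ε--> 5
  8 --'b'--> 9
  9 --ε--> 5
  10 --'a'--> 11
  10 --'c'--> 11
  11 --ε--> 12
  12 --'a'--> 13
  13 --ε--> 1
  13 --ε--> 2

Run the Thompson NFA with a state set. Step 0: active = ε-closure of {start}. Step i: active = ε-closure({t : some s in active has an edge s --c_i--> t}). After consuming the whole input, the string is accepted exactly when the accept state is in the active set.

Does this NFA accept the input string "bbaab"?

start: ε-closure({0}) = {0,1,2,4,6,8}
'b' @ 1: {3,4,5,6,7,8,9,10}
'b' @ 2: {3,4,5,6,7,8,9,10}
'a' @ 3: {11,12}
'a' @ 4: {1,2,4,6,8,13}  (accept∈set)
'b' @ 5: {3,4,5,6,7,8,9,10}
end set {3,4,5,6,7,8,9,10} — state 1 not in

Answer: REJECT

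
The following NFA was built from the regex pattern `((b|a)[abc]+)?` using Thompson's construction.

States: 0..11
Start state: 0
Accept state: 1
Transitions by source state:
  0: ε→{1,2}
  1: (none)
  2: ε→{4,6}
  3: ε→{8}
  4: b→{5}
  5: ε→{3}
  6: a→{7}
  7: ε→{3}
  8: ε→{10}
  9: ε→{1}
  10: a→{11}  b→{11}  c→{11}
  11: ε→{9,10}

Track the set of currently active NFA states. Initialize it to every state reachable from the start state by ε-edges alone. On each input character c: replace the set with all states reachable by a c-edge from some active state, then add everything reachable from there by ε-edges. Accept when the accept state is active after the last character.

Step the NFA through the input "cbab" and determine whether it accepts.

initial (ε-close {0}): {0,1,2,4,6}
'c' @ 1: {}  — no active states
rest 'bab' ignored (set empty)
final: {}; accept 1 not in set

Answer: REJECT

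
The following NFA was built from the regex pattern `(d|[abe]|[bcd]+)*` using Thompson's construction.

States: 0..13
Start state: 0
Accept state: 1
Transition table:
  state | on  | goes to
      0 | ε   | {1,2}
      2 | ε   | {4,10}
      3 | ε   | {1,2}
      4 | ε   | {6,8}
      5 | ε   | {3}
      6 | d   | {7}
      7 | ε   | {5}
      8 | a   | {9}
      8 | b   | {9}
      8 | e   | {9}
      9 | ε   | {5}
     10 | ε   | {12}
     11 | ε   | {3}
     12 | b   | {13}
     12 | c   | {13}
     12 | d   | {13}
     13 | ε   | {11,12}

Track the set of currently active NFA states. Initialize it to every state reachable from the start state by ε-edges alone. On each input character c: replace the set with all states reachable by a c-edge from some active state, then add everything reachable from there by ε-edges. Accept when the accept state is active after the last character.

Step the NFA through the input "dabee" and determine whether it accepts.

initial (ε-close {0}): {0,1,2,4,6,8,10,12}
'd' @ 1: {1,2,3,4,5,6,7,8,10,11,12,13}  ✓accept
'a' @ 2: {1,2,3,4,5,6,8,9,10,12}  ✓accept
'b' @ 3: {1,2,3,4,5,6,8,9,10,11,12,13}  ✓accept
'e' @ 4: {1,2,3,4,5,6,8,9,10,12}  ✓accept
'e' @ 5: {1,2,3,4,5,6,8,9,10,12}  ✓accept
after full input: {1,2,3,4,5,6,8,9,10,12}  (accept=1 in)

Answer: ACCEPT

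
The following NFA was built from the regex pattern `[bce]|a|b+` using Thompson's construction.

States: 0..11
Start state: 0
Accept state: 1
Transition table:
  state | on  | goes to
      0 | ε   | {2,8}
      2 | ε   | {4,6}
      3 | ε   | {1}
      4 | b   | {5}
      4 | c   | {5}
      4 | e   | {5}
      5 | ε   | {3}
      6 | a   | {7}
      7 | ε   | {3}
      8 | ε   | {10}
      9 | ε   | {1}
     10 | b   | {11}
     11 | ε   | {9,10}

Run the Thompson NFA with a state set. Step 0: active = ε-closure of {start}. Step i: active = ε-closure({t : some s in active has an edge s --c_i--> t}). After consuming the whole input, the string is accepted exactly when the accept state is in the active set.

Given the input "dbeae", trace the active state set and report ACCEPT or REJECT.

start: ε-closure({0}) = {0,2,4,6,8,10}
'd' @ 1: {}  — state set empty
rest 'beae' ignored (set empty)
final: {}; accept 1 not in set

Answer: REJECT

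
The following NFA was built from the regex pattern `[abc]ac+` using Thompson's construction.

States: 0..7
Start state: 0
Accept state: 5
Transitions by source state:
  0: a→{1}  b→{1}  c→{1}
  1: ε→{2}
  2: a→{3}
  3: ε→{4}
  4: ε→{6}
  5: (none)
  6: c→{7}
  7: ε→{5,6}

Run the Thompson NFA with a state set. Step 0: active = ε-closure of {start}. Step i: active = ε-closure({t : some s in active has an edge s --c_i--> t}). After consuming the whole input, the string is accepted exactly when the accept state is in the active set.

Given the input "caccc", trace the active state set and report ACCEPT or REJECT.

initial (ε-close {0}): {0}
'c' @ 1: {1,2}
'a' @ 2: {3,4,6}
'c' @ 3: {5,6,7}  ✓accept
'c' @ 4: {5,6,7}  ✓accept
'c' @ 5: {5,6,7}  ✓accept
end set {5,6,7} — state 5 in

Answer: ACCEPT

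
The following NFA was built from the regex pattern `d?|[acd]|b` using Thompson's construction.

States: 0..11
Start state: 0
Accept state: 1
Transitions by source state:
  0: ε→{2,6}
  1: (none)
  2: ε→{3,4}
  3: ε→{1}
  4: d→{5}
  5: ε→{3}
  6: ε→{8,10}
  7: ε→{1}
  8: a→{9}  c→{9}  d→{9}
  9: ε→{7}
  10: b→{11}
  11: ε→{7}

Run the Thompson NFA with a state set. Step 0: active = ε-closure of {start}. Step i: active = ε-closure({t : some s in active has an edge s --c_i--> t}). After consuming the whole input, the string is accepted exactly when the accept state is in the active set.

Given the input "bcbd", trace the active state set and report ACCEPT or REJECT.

start: ε-closure({0}) = {0,1,2,3,4,6,8,10}
'b' @ 1: {1,7,11}  (accept∈set)
'c' @ 2: {}  — dead — no transitions
rest 'bd' ignored (set empty)
end set {} — state 1 not in

Answer: REJECT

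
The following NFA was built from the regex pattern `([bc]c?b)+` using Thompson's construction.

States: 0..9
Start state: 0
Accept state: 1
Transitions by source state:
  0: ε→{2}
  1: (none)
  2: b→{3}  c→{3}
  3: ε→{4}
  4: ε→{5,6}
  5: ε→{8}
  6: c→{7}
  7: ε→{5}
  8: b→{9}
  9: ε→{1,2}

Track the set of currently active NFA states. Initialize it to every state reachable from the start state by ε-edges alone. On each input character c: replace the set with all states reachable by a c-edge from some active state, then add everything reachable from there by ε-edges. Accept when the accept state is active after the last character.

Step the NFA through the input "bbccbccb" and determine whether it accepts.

start: ε-closure({0}) = {0,2}
'b' @ 1: {3,4,5,6,8}
'b' @ 2: {1,2,9}  ✓accept
'c' @ 3: {3,4,5,6,8}
'c' @ 4: {5,7,8}
'b' @ 5: {1,2,9}  ✓accept
'c' @ 6: {3,4,5,6,8}
'c' @ 7: {5,7,8}
'b' @ 8: {1,2,9}  ✓accept
end set {1,2,9} — state 1 in

Answer: ACCEPT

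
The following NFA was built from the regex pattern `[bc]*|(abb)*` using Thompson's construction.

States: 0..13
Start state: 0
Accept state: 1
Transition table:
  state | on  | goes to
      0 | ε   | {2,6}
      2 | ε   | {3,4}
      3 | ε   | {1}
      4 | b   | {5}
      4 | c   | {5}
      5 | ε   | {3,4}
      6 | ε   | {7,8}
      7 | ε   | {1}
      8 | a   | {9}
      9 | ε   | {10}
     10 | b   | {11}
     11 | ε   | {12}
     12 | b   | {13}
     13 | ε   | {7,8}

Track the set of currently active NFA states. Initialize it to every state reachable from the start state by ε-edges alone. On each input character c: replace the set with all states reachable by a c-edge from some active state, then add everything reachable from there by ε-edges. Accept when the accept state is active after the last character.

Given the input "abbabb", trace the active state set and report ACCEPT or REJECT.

S₀ = ε-closure({0}) = {0,1,2,3,4,6,7,8}
'a' @ 1: {9,10}
'b' @ 2: {11,12}
'b' @ 3: {1,7,8,13}  [accepting]
'a' @ 4: {9,10}
'b' @ 5: {11,12}
'b' @ 6: {1,7,8,13}  [accepting]
final: {1,7,8,13}; accept 1 in set

Answer: ACCEPT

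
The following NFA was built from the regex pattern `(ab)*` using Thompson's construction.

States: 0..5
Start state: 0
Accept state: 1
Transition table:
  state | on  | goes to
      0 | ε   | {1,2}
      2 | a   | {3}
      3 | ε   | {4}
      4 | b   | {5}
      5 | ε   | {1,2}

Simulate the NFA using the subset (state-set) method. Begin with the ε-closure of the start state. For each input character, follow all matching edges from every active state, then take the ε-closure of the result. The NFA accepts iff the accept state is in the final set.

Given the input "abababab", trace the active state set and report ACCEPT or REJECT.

Answer: ACCEPT

Steps:
S₀ = ε-closure({0}) = {0,1,2}
'a' @ 1: {3,4}
'b' @ 2: {1,2,5}  ✓accept
'a' @ 3: {3,4}
'b' @ 4: {1,2,5}  ✓accept
'a' @ 5: {3,4}
'b' @ 6: {1,2,5}  ✓accept
'a' @ 7: {3,4}
'b' @ 8: {1,2,5}  ✓accept
final: {1,2,5}; accept 1 in set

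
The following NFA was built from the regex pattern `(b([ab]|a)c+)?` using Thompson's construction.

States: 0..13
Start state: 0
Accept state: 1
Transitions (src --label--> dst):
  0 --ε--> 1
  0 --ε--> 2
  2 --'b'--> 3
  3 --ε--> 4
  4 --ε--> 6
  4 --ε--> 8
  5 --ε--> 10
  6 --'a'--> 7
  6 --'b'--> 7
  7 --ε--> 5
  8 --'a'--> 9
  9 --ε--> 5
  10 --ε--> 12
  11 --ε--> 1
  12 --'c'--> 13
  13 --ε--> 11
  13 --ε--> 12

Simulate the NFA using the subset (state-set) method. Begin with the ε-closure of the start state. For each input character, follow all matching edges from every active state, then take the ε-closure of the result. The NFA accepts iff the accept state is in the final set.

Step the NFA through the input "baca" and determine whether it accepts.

initial (ε-close {0}): {0,1,2}
'b' @ 1: {3,4,6,8}
'a' @ 2: {5,7,9,10,12}
'c' @ 3: {1,11,12,13}  (accept∈set)
'a' @ 4: {}  — no active states
after full input: {}  (accept=1 not in)

Answer: REJECT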